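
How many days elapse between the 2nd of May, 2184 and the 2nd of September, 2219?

From May 2, 2184 to May 2, 2219: 35 years, of which 7 contain a Feb 29 — 28×365 + 7×366 = 12782 days.
(2200 is not a leap year (divisible by 100 but not 400).)
May 2219: 31 − 2 = 29 days remain.
Then June (30), July (31), August (31): 30 + 31 + 31 = 92 days.
September 1–2, 2219: 2 days.
Residual: 123 days.
Total: 12905 days.

12905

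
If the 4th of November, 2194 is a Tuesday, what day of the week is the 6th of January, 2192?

Friday

Count forward from the earlier date (January 6, 2192) to the later (November 4, 2194):
January 2192: 31 − 6 = 25 days remain.
Then 33 full months totalling 1004 days.
November 1–4, 2194: 4 days.
Total: 25 + 1004 + 4 = 1033 days.
1033 mod 7 = 4, so 4 days before Tuesday is Friday.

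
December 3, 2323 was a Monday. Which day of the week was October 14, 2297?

Thursday

Count forward from the earlier date (October 14, 2297) to the later (December 3, 2323):
From October 14, 2297 to October 14, 2323: 26 years, of which 5 contain a Feb 29 — 21×365 + 5×366 = 9495 days.
(2300 is not a leap year (divisible by 100 but not 400).)
October 2323: 31 − 14 = 17 days remain.
Then November (30): 30 days.
December 1–3, 2323: 3 days.
Residual: 50 days.
Total: 9545 days.
9545 mod 7 = 4, so 4 days before Monday is Thursday.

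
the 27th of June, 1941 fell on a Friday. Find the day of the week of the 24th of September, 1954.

Day-of-year of June 27, 1941: 178.
Day-of-year of September 24, 1954: 267.
1941 has 365 days, so 365 − 178 = 187 days remain in 1941.
Full years 1942–1953: 9 common + 3 leap = 9×365 + 3×366 = 4383 days.
Total: 187 + 4383 + 267 = 4837 days.
4837 is a multiple of 7, so the 24th of September, 1954 falls on the same weekday: Friday.

Friday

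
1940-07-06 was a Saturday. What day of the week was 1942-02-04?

Wednesday

July 1940: 31 − 6 = 25 days remain.
Then 18 full months totalling 549 days.
February 1–4, 1942: 4 days (1942 is not a leap year).
Total: 25 + 549 + 4 = 578 days.
578 mod 7 = 4, so 4 days after Saturday is Wednesday.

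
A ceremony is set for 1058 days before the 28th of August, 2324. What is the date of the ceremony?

the 5th of October, 2321

Count 1058 days before August 28, 2324:
October 5, 2321 → October 5, 2322: 365 days.
October 5, 2322 → October 5, 2323: 365 days.
October 2323: 31 − 5 = 26 days remain.
Then 9 full months totalling 274 days.
August 1–28, 2324: 28 days.
Residual: 328 days.
Total: 1058 days.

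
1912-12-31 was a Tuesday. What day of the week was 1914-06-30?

Tuesday

December 1912: 31 − 31 = 0 days remain.
Then 17 full months totalling 516 days.
June 1–30, 1914: 30 days.
Total: 0 + 516 + 30 = 546 days.
546 is a multiple of 7, so 1914-06-30 falls on the same weekday: Tuesday.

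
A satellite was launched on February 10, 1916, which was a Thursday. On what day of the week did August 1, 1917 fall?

February 1916: 29 − 10 = 19 days remain (1916 is a leap year, so February has 29 days).
Then 17 full months totalling 518 days.
August 1, 1917: 1 day.
Total: 19 + 518 + 1 = 538 days.
538 mod 7 = 6, so 6 days after Thursday is Wednesday.

Wednesday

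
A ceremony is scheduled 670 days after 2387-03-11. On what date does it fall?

2389-01-09

Count 670 days after March 11, 2387:
March 2387: 31 − 11 = 20 days remain.
Then 21 full months totalling 641 days.
January 1–9, 2389: 9 days.
Total: 20 + 641 + 9 = 670 days.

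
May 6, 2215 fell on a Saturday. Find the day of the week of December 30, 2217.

May 2215: 31 − 6 = 25 days remain.
Then 30 full months totalling 914 days.
December 1–30, 2217: 30 days.
Total: 25 + 914 + 30 = 969 days.
969 mod 7 = 3, so 3 days after Saturday is Tuesday.

Tuesday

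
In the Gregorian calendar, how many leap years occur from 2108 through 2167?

15

Years divisible by 4: 2108, 2112, …, 2164 — 15 in all.
No century exceptions apply. Count: 15.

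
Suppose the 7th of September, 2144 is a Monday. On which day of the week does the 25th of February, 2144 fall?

Count forward from the earlier date (February 25, 2144) to the later (September 7, 2144):
February 2144: 29 − 25 = 4 days remain (2144 is a leap year, so February has 29 days).
Then March (31), April (30), May (31), June (30), July (31), August (31): 31 + 30 + 31 + 30 + 31 + 31 = 184 days.
September 1–7, 2144: 7 days.
Total: 4 + 184 + 7 = 195 days.
195 mod 7 = 6, so 6 days before Monday is Tuesday.

Tuesday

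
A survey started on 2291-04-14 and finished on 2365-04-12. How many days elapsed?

From April 14, 2291 to April 14, 2364: 73 years, of which 18 contain a Feb 29 — 55×365 + 18×366 = 26663 days.
(2300 is not a leap year (divisible by 100 but not 400).)
April 2364: 30 − 14 = 16 days remain.
Then 11 full months totalling 335 days.
April 1–12, 2365: 12 days.
Residual: 363 days.
Total: 27026 days.

27026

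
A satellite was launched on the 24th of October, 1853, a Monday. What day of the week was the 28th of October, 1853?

Within October 1853: 28 − 24 = 4 days.
4 mod 7 = 4, so 4 days after Monday is Friday.

Friday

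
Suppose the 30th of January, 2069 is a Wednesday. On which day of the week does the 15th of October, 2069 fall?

January 2069: 31 − 30 = 1 day remains.
Then February 2069 (28), March (31), April (30), May (31), June (30), July (31), August (31), September (30): 28 + 31 + 30 + 31 + 30 + 31 + 31 + 30 = 242 days.
October 1–15, 2069: 15 days.
Total: 1 + 242 + 15 = 258 days.
258 mod 7 = 6, so 6 days after Wednesday is Tuesday.

Tuesday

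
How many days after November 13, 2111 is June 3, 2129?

6412

Day-of-year of November 13, 2111: 317.
Day-of-year of June 3, 2129: 154.
2111 has 365 days, so 365 − 317 = 48 days remain in 2111.
Full years 2112–2128: 12 common + 5 leap = 12×365 + 5×366 = 6210 days.
Total: 48 + 6210 + 154 = 6412 days.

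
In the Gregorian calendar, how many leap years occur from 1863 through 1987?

Years divisible by 4: 1864, 1868, …, 1984 — 31 in all.
Of these, 1900 is divisible by 100 but not 400, so not leap.
Leap years: 31 − 1 = 30.

30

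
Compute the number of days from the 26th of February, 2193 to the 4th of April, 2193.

February 2193: 28 − 26 = 2 days remain (2193 is not a leap year, so February has 28 days).
Then March (31): 31 days.
April 1–4, 2193: 4 days.
Total: 2 + 31 + 4 = 37 days.

37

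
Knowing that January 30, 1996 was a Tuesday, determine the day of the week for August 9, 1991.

Friday

Count forward from the earlier date (August 9, 1991) to the later (January 30, 1996):
August 9, 1991 → August 9, 1992: 366 days (1992 is a leap year).
August 9, 1992 → August 9, 1993: 365 days.
August 9, 1993 → August 9, 1994: 365 days.
August 9, 1994 → August 9, 1995: 365 days.
August 1995: 31 − 9 = 22 days remain.
Then September (30), October (31), November (30), December (31): 30 + 31 + 30 + 31 = 122 days.
January 1–30, 1996: 30 days.
Residual: 174 days.
Total: 1635 days.
1635 mod 7 = 4, so 4 days before Tuesday is Friday.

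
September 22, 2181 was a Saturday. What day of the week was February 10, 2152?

Count forward from the earlier date (February 10, 2152) to the later (September 22, 2181):
Day-of-year of February 10, 2152: 41.
Day-of-year of September 22, 2181: 265.
2152 has 366 days, so 366 − 41 = 325 days remain in 2152.
Full years 2153–2180: 21 common + 7 leap = 21×365 + 7×366 = 10227 days.
Total: 325 + 10227 + 265 = 10817 days.
10817 mod 7 = 2, so 2 days before Saturday is Thursday.

Thursday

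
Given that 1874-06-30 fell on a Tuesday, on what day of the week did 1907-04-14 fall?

From June 30, 1874 to June 30, 1906: 32 years, of which 7 contain a Feb 29 — 25×365 + 7×366 = 11687 days.
(1900 is not a leap year (divisible by 100 but not 400).)
June 1906: 30 − 30 = 0 days remain.
Then 9 full months totalling 274 days.
April 1–14, 1907: 14 days.
Residual: 288 days.
Total: 11975 days.
11975 mod 7 = 5, so 5 days after Tuesday is Sunday.

Sunday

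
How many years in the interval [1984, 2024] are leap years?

11

Years divisible by 4 in [1984, 2024]: 1984, 1988, 1992, 1996, 2000, 2004, 2008, 2012, 2016, 2020, 2024.
2000 is divisible by 400, so still leap.
No century exceptions apply. Count: 11.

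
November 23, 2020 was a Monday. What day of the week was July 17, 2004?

Saturday

Count forward from the earlier date (July 17, 2004) to the later (November 23, 2020):
From July 17, 2004 to July 17, 2020: 16 years, of which 4 contain a Feb 29 — 12×365 + 4×366 = 5844 days.
July 2020: 31 − 17 = 14 days remain.
Then August (31), September (30), October (31): 31 + 30 + 31 = 92 days.
November 1–23, 2020: 23 days.
Residual: 129 days.
Total: 5973 days.
5973 mod 7 = 2, so 2 days before Monday is Saturday.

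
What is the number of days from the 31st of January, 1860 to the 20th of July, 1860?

January 1860: 31 − 31 = 0 days remain.
Then February 1860 (29), March (31), April (30), May (31), June (30): 29 + 31 + 30 + 31 + 30 = 151 days.
July 1–20, 1860: 20 days.
Total: 0 + 151 + 20 = 171 days.

171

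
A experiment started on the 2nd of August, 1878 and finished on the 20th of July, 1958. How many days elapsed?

From August 2, 1878 to August 2, 1957: 79 years, of which 19 contain a Feb 29 — 60×365 + 19×366 = 28854 days.
(1900 is not a leap year (divisible by 100 but not 400).)
August 1957: 31 − 2 = 29 days remain.
Then 10 full months totalling 303 days.
July 1–20, 1958: 20 days.
Residual: 352 days.
Total: 29206 days.

29206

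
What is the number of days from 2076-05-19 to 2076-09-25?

129

May 2076: 31 − 19 = 12 days remain.
Then June (30), July (31), August (31): 30 + 31 + 31 = 92 days.
September 1–25, 2076: 25 days.
Total: 12 + 92 + 25 = 129 days.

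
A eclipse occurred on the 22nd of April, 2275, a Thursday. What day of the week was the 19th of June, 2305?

From April 22, 2275 to April 22, 2305: 30 years, of which 7 contain a Feb 29 — 23×365 + 7×366 = 10957 days.
(2300 is not a leap year (divisible by 100 but not 400).)
April 2305: 30 − 22 = 8 days remain.
Then May (31): 31 days.
June 1–19, 2305: 19 days.
Residual: 58 days.
Total: 11015 days.
11015 mod 7 = 4, so 4 days after Thursday is Monday.

Monday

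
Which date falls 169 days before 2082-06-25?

2082-01-07

Count 169 days before June 25, 2082:
January 2082: 31 − 7 = 24 days remain.
Then February 2082 (28), March (31), April (30), May (31): 28 + 31 + 30 + 31 = 120 days.
June 1–25, 2082: 25 days.
Total: 24 + 120 + 25 = 169 days.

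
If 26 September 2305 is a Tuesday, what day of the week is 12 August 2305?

Count forward from the earlier date (August 12, 2305) to the later (September 26, 2305):
August 2305: 31 − 12 = 19 days remain.
September 1–26, 2305: 26 days.
Total: 19 + 26 = 45 days.
45 mod 7 = 3, so 3 days before Tuesday is Saturday.

Saturday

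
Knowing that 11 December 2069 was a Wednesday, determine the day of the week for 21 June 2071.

December 2069: 31 − 11 = 20 days remain.
Then 17 full months totalling 516 days.
June 1–21, 2071: 21 days.
Total: 20 + 516 + 21 = 557 days.
557 mod 7 = 4, so 4 days after Wednesday is Sunday.

Sunday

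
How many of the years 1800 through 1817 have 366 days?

4

Years divisible by 4 in [1800, 1817]: 1800, 1804, 1808, 1812, 1816.
Of these, 1800 is divisible by 100 but not 400, so not leap.
Leap years: 5 − 1 = 4.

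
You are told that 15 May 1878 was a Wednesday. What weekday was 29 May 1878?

Within May 1878: 29 − 15 = 14 days.
14 is a multiple of 7, so 29 May 1878 falls on the same weekday: Wednesday.

Wednesday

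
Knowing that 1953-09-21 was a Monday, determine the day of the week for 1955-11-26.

Day-of-year of September 21, 1953: 264.
Day-of-year of November 26, 1955: 330.
1953 has 365 days, so 365 − 264 = 101 days remain in 1953.
Full years: 1954: 365. Sum = 365.
Total: 101 + 365 + 330 = 796 days.
796 mod 7 = 5, so 5 days after Monday is Saturday.

Saturday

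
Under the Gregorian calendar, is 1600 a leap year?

Yes

1600 is a leap year (divisible by 400).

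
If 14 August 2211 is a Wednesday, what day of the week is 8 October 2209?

Count forward from the earlier date (October 8, 2209) to the later (August 14, 2211):
October 8, 2209 → October 8, 2210: 365 days.
October 2210: 31 − 8 = 23 days remain.
Then 9 full months totalling 273 days.
August 1–14, 2211: 14 days.
Residual: 310 days.
Total: 675 days.
675 mod 7 = 3, so 3 days before Wednesday is Sunday.

Sunday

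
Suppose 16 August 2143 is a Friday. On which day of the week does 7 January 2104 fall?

Monday

Count forward from the earlier date (January 7, 2104) to the later (August 16, 2143):
From January 7, 2104 to January 7, 2143: 39 years, of which 10 contain a Feb 29 — 29×365 + 10×366 = 14245 days.
January 2143: 31 − 7 = 24 days remain.
Then February 2143 (28), March (31), April (30), May (31), June (30), July (31): 28 + 31 + 30 + 31 + 30 + 31 = 181 days.
August 1–16, 2143: 16 days.
Residual: 221 days.
Total: 14466 days.
14466 mod 7 = 4, so 4 days before Friday is Monday.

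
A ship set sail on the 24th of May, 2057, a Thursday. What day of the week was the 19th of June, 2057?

May 2057: 31 − 24 = 7 days remain.
June 1–19, 2057: 19 days.
Total: 7 + 19 = 26 days.
26 mod 7 = 5, so 5 days after Thursday is Tuesday.

Tuesday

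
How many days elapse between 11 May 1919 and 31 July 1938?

7021

Day-of-year of May 11, 1919: 131.
Day-of-year of July 31, 1938: 212.
1919 has 365 days, so 365 − 131 = 234 days remain in 1919.
Full years 1920–1937: 13 common + 5 leap = 13×365 + 5×366 = 6575 days.
Total: 234 + 6575 + 212 = 7021 days.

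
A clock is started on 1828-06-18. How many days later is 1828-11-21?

June 1828: 30 − 18 = 12 days remain.
Then July (31), August (31), September (30), October (31): 31 + 31 + 30 + 31 = 123 days.
November 1–21, 1828: 21 days.
Total: 12 + 123 + 21 = 156 days.

156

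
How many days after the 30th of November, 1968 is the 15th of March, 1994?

9236

Day-of-year of November 30, 1968: 335.
Day-of-year of March 15, 1994: 74.
1968 has 366 days, so 366 − 335 = 31 days remain in 1968.
Full years 1969–1993: 19 common + 6 leap = 19×365 + 6×366 = 9131 days.
Total: 31 + 9131 + 74 = 9236 days.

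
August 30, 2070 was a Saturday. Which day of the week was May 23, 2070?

Count forward from the earlier date (May 23, 2070) to the later (August 30, 2070):
May 2070: 31 − 23 = 8 days remain.
Then June (30), July (31): 30 + 31 = 61 days.
August 1–30, 2070: 30 days.
Total: 8 + 61 + 30 = 99 days.
99 mod 7 = 1, so 1 day before Saturday is Friday.

Friday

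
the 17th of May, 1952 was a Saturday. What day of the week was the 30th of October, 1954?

May 1952: 31 − 17 = 14 days remain.
Then 28 full months totalling 852 days.
October 1–30, 1954: 30 days.
Total: 14 + 852 + 30 = 896 days.
896 is a multiple of 7, so the 30th of October, 1954 falls on the same weekday: Saturday.

Saturday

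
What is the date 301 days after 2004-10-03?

2005-07-31

Count 301 days after October 3, 2004:
Day-of-year of October 3, 2004: 277.
Day-of-year of July 31, 2005: 212.
2004 has 366 days, so 366 − 277 = 89 days remain in 2004.
Total: 89 + 212 = 301 days.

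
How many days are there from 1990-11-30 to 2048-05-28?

20999

Day-of-year of November 30, 1990: 334.
Day-of-year of May 28, 2048: 149.
1990 has 365 days, so 365 − 334 = 31 days remain in 1990.
Full years 1991–2047: 43 common + 14 leap = 43×365 + 14×366 = 20819 days.
Total: 31 + 20819 + 149 = 20999 days.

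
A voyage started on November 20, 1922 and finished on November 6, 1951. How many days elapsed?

Day-of-year of November 20, 1922: 324.
Day-of-year of November 6, 1951: 310.
1922 has 365 days, so 365 − 324 = 41 days remain in 1922.
Full years 1923–1950: 21 common + 7 leap = 21×365 + 7×366 = 10227 days.
Total: 41 + 10227 + 310 = 10578 days.

10578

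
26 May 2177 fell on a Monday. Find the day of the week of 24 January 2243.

From May 26, 2177 to May 26, 2242: 65 years, of which 15 contain a Feb 29 — 50×365 + 15×366 = 23740 days.
(2200 is not a leap year (divisible by 100 but not 400).)
May 2242: 31 − 26 = 5 days remain.
Then June (30), July (31), August (31), September (30), October (31), November (30), December (31): 30 + 31 + 31 + 30 + 31 + 30 + 31 = 214 days.
January 1–24, 2243: 24 days.
Residual: 243 days.
Total: 23983 days.
23983 mod 7 = 1, so 1 day after Monday is Tuesday.

Tuesday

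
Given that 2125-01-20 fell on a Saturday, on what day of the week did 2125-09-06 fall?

Thursday

January 2125: 31 − 20 = 11 days remain.
Then February 2125 (28), March (31), April (30), May (31), June (30), July (31), August (31): 28 + 31 + 30 + 31 + 30 + 31 + 31 = 212 days.
September 1–6, 2125: 6 days.
Total: 11 + 212 + 6 = 229 days.
229 mod 7 = 5, so 5 days after Saturday is Thursday.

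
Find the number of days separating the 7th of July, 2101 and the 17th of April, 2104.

1015

Day-of-year of July 7, 2101: 188.
Day-of-year of April 17, 2104: 108.
2101 has 365 days, so 365 − 188 = 177 days remain in 2101.
Full years: 2102: 365; 2103: 365. Sum = 730.
Total: 177 + 730 + 108 = 1015 days.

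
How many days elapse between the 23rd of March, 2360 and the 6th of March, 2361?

348

March 2360: 31 − 23 = 8 days remain.
Then 11 full months totalling 334 days.
March 1–6, 2361: 6 days.
Residual: 348 days.
Total: 348 days.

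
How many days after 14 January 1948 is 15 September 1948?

January 1948: 31 − 14 = 17 days remain.
Then February 1948 (29), March (31), April (30), May (31), June (30), July (31), August (31): 29 + 31 + 30 + 31 + 30 + 31 + 31 = 213 days.
September 1–15, 1948: 15 days.
Total: 17 + 213 + 15 = 245 days.

245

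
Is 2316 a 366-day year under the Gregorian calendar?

2316 is a leap year.

Yes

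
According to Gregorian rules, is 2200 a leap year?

2200 is not a leap year (divisible by 100 but not 400).

No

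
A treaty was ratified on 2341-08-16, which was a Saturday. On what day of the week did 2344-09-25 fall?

Monday

August 16, 2341 → August 16, 2342: 365 days.
August 16, 2342 → August 16, 2343: 365 days.
August 16, 2343 → August 16, 2344: 366 days (2344 is a leap year).
August 2344: 31 − 16 = 15 days remain.
September 1–25, 2344: 25 days.
Residual: 40 days.
Total: 1136 days.
1136 mod 7 = 2, so 2 days after Saturday is Monday.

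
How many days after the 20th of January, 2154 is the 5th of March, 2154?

January 2154: 31 − 20 = 11 days remain.
Then February 2154 (28): 28 days.
March 1–5, 2154: 5 days.
Total: 11 + 28 + 5 = 44 days.

44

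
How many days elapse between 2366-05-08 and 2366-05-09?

Within May 2366: 9 − 8 = 1 day.

1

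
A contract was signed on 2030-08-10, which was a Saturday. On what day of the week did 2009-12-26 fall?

Count forward from the earlier date (December 26, 2009) to the later (August 10, 2030):
Day-of-year of December 26, 2009: 360.
Day-of-year of August 10, 2030: 222.
2009 has 365 days, so 365 − 360 = 5 days remain in 2009.
Full years 2010–2029: 15 common + 5 leap = 15×365 + 5×366 = 7305 days.
Total: 5 + 7305 + 222 = 7532 days.
7532 is a multiple of 7, so 2009-12-26 falls on the same weekday: Saturday.

Saturday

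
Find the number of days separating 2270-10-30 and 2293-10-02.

Day-of-year of October 30, 2270: 303.
Day-of-year of October 2, 2293: 275.
2270 has 365 days, so 365 − 303 = 62 days remain in 2270.
Full years 2271–2292: 16 common + 6 leap = 16×365 + 6×366 = 8036 days.
Total: 62 + 8036 + 275 = 8373 days.

8373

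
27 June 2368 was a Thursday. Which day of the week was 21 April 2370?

June 2368: 30 − 27 = 3 days remain.
Then 21 full months totalling 639 days.
April 1–21, 2370: 21 days.
Total: 3 + 639 + 21 = 663 days.
663 mod 7 = 5, so 5 days after Thursday is Tuesday.

Tuesday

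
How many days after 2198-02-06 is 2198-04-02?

55

February 2198: 28 − 6 = 22 days remain (2198 is not a leap year, so February has 28 days).
Then March (31): 31 days.
April 1–2, 2198: 2 days.
Total: 22 + 31 + 2 = 55 days.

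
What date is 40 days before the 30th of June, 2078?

the 21st of May, 2078

Count 40 days before June 30, 2078:
May 2078: 31 − 21 = 10 days remain.
June 1–30, 2078: 30 days.
Total: 10 + 30 = 40 days.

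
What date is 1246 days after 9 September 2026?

6 February 2030

Count 1246 days after September 9, 2026:
Day-of-year of September 9, 2026: 252.
Day-of-year of February 6, 2030: 37.
2026 has 365 days, so 365 − 252 = 113 days remain in 2026.
Full years: 2027: 365; 2028: 366; 2029: 365. Sum = 1096.
Total: 113 + 1096 + 37 = 1246 days.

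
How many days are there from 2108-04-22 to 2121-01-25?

4661

From April 22, 2108 to April 22, 2120: 12 years, of which 3 contain a Feb 29 — 9×365 + 3×366 = 4383 days.
April 2120: 30 − 22 = 8 days remain.
Then May (31), June (30), July (31), August (31), September (30), October (31), November (30), December (31): 31 + 30 + 31 + 31 + 30 + 31 + 30 + 31 = 245 days.
January 1–25, 2121: 25 days.
Residual: 278 days.
Total: 4661 days.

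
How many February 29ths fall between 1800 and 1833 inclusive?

Years divisible by 4 in [1800, 1833]: 1800, 1804, 1808, 1812, 1816, 1820, 1824, 1828, 1832.
Of these, 1800 is divisible by 100 but not 400, so not leap.
Leap years: 9 − 1 = 8.

8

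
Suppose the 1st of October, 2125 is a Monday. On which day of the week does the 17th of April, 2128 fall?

October 1, 2125 → October 1, 2126: 365 days.
October 1, 2126 → October 1, 2127: 365 days.
October 2127: 31 − 1 = 30 days remain.
Then November (30), December (31), January (31), February 2128 (29), March (31): 30 + 31 + 31 + 29 + 31 = 152 days.
April 1–17, 2128: 17 days.
Residual: 199 days.
Total: 929 days.
929 mod 7 = 5, so 5 days after Monday is Saturday.

Saturday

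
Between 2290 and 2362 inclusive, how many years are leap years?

Years divisible by 4: 2292, 2296, …, 2360 — 18 in all.
Of these, 2300 is divisible by 100 but not 400, so not leap.
Leap years: 18 − 1 = 17.

17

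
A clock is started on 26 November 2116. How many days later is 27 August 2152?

13058

From November 26, 2116 to November 26, 2151: 35 years, of which 8 contain a Feb 29 — 27×365 + 8×366 = 12783 days.
November 2151: 30 − 26 = 4 days remain.
Then December (31), January (31), February 2152 (29), March (31), April (30), May (31), June (30), July (31): 31 + 31 + 29 + 31 + 30 + 31 + 30 + 31 = 244 days.
August 1–27, 2152: 27 days.
Residual: 275 days.
Total: 13058 days.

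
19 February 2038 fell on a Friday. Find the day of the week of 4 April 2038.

February 2038: 28 − 19 = 9 days remain (2038 is not a leap year, so February has 28 days).
Then March (31): 31 days.
April 1–4, 2038: 4 days.
Total: 9 + 31 + 4 = 44 days.
44 mod 7 = 2, so 2 days after Friday is Sunday.

Sunday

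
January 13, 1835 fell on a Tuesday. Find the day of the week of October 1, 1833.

Count forward from the earlier date (October 1, 1833) to the later (January 13, 1835):
October 1833: 31 − 1 = 30 days remain.
Then 14 full months totalling 426 days.
January 1–13, 1835: 13 days.
Total: 30 + 426 + 13 = 469 days.
469 is a multiple of 7, so October 1, 1833 falls on the same weekday: Tuesday.

Tuesday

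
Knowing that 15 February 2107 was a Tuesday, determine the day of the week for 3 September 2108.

Monday

February 15, 2107 → February 15, 2108: 365 days.
February 2108: 29 − 15 = 14 days remain (2108 is a leap year, so February has 29 days).
Then March (31), April (30), May (31), June (30), July (31), August (31): 31 + 30 + 31 + 30 + 31 + 31 = 184 days.
September 1–3, 2108: 3 days.
Residual: 201 days.
Total: 566 days.
566 mod 7 = 6, so 6 days after Tuesday is Monday.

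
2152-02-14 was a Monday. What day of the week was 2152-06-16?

Friday

February 2152: 29 − 14 = 15 days remain (2152 is a leap year, so February has 29 days).
Then March (31), April (30), May (31): 31 + 30 + 31 = 92 days.
June 1–16, 2152: 16 days.
Total: 15 + 92 + 16 = 123 days.
123 mod 7 = 4, so 4 days after Monday is Friday.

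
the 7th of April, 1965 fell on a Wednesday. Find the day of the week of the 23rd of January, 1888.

Count forward from the earlier date (January 23, 1888) to the later (April 7, 1965):
Day-of-year of January 23, 1888: 23.
Day-of-year of April 7, 1965: 97.
1888 has 366 days, so 366 − 23 = 343 days remain in 1888.
Full years 1889–1964: 58 common + 18 leap = 58×365 + 18×366 = 27758 days.
Total: 343 + 27758 + 97 = 28198 days.
28198 mod 7 = 2, so 2 days before Wednesday is Monday.

Monday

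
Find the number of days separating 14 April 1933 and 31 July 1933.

108

April 1933: 30 − 14 = 16 days remain.
Then May (31), June (30): 31 + 30 = 61 days.
July 1–31, 1933: 31 days.
Total: 16 + 61 + 31 = 108 days.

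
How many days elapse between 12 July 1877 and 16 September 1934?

From July 12, 1877 to July 12, 1934: 57 years, of which 13 contain a Feb 29 — 44×365 + 13×366 = 20818 days.
(1900 is not a leap year (divisible by 100 but not 400).)
July 1934: 31 − 12 = 19 days remain.
Then August (31): 31 days.
September 1–16, 1934: 16 days.
Residual: 66 days.
Total: 20884 days.

20884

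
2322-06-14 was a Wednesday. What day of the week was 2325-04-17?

June 14, 2322 → June 14, 2323: 365 days.
June 14, 2323 → June 14, 2324: 366 days (2324 is a leap year).
June 2324: 30 − 14 = 16 days remain.
Then 9 full months totalling 274 days.
April 1–17, 2325: 17 days.
Residual: 307 days.
Total: 1038 days.
1038 mod 7 = 2, so 2 days after Wednesday is Friday.

Friday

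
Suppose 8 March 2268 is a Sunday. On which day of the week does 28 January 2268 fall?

Tuesday

Count forward from the earlier date (January 28, 2268) to the later (March 8, 2268):
January 2268: 31 − 28 = 3 days remain.
Then February 2268 (29): 29 days.
March 1–8, 2268: 8 days.
Total: 3 + 29 + 8 = 40 days.
40 mod 7 = 5, so 5 days before Sunday is Tuesday.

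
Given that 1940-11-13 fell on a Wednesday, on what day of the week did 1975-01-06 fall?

From November 13, 1940 to November 13, 1974: 34 years, of which 8 contain a Feb 29 — 26×365 + 8×366 = 12418 days.
November 1974: 30 − 13 = 17 days remain.
Then December (31): 31 days.
January 1–6, 1975: 6 days.
Residual: 54 days.
Total: 12472 days.
12472 mod 7 = 5, so 5 days after Wednesday is Monday.

Monday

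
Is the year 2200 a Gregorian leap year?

2200 is not a leap year (divisible by 100 but not 400).

No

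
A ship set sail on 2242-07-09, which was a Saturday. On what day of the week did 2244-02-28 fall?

July 2242: 31 − 9 = 22 days remain.
Then 18 full months totalling 549 days.
February 1–28, 2244: 28 days (2244 is a leap year).
Total: 22 + 549 + 28 = 599 days.
599 mod 7 = 4, so 4 days after Saturday is Wednesday.

Wednesday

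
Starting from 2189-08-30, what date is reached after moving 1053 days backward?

2186-10-12

Count 1053 days before August 30, 2189:
Day-of-year of October 12, 2186: 285.
Day-of-year of August 30, 2189: 242.
2186 has 365 days, so 365 − 285 = 80 days remain in 2186.
Full years: 2187: 365; 2188: 366. Sum = 731.
Total: 80 + 731 + 242 = 1053 days.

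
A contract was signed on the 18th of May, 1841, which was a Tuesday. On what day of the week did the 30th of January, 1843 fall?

May 18, 1841 → May 18, 1842: 365 days.
May 1842: 31 − 18 = 13 days remain.
Then June (30), July (31), August (31), September (30), October (31), November (30), December (31): 30 + 31 + 31 + 30 + 31 + 30 + 31 = 214 days.
January 1–30, 1843: 30 days.
Residual: 257 days.
Total: 622 days.
622 mod 7 = 6, so 6 days after Tuesday is Monday.

Monday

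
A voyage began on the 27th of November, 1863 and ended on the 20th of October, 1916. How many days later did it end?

From November 27, 1863 to November 27, 1915: 52 years, of which 12 contain a Feb 29 — 40×365 + 12×366 = 18992 days.
(1900 is not a leap year (divisible by 100 but not 400).)
November 1915: 30 − 27 = 3 days remain.
Then 10 full months totalling 305 days.
October 1–20, 1916: 20 days.
Residual: 328 days.
Total: 19320 days.

19320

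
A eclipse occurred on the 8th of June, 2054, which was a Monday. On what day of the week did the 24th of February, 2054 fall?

Count forward from the earlier date (February 24, 2054) to the later (June 8, 2054):
February 2054: 28 − 24 = 4 days remain (2054 is not a leap year, so February has 28 days).
Then March (31), April (30), May (31): 31 + 30 + 31 = 92 days.
June 1–8, 2054: 8 days.
Total: 4 + 92 + 8 = 104 days.
104 mod 7 = 6, so 6 days before Monday is Tuesday.

Tuesday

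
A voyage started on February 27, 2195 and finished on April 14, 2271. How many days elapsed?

27804

Day-of-year of February 27, 2195: 58.
Day-of-year of April 14, 2271: 104.
2195 has 365 days, so 365 − 58 = 307 days remain in 2195.
Full years 2196–2270: 57 common + 18 leap = 57×365 + 18×366 = 27393 days.
Total: 307 + 27393 + 104 = 27804 days.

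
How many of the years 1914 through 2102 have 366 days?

Years divisible by 4: 1916, 1920, …, 2100 — 47 in all.
Of these, 2100 is divisible by 100 but not 400, so not leap.
2000 is divisible by 400, so still leap.
Leap years: 47 − 1 = 46.

46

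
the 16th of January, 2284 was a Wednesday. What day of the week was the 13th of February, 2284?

Wednesday

January 2284: 31 − 16 = 15 days remain.
February 1–13, 2284: 13 days (2284 is a leap year).
Total: 15 + 13 = 28 days.
28 is a multiple of 7, so the 13th of February, 2284 falls on the same weekday: Wednesday.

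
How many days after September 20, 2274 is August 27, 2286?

Day-of-year of September 20, 2274: 263.
Day-of-year of August 27, 2286: 239.
2274 has 365 days, so 365 − 263 = 102 days remain in 2274.
Full years 2275–2285: 8 common + 3 leap = 8×365 + 3×366 = 4018 days.
Total: 102 + 4018 + 239 = 4359 days.

4359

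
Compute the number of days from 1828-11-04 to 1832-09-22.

1418

November 4, 1828 → November 4, 1829: 365 days.
November 4, 1829 → November 4, 1830: 365 days.
November 4, 1830 → November 4, 1831: 365 days.
November 1831: 30 − 4 = 26 days remain.
Then 9 full months totalling 275 days.
September 1–22, 1832: 22 days.
Residual: 323 days.
Total: 1418 days.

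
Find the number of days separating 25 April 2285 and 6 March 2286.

315

Day-of-year of April 25, 2285: 115.
Day-of-year of March 6, 2286: 65.
2285 has 365 days, so 365 − 115 = 250 days remain in 2285.
Total: 250 + 65 = 315 days.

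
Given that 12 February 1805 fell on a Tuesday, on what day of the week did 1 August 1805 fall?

Thursday

February 1805: 28 − 12 = 16 days remain (1805 is not a leap year, so February has 28 days).
Then March (31), April (30), May (31), June (30), July (31): 31 + 30 + 31 + 30 + 31 = 153 days.
August 1, 1805: 1 day.
Total: 16 + 153 + 1 = 170 days.
170 mod 7 = 2, so 2 days after Tuesday is Thursday.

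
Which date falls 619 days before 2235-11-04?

2234-02-23

Count 619 days before November 4, 2235:
Day-of-year of February 23, 2234: 54.
Day-of-year of November 4, 2235: 308.
2234 has 365 days, so 365 − 54 = 311 days remain in 2234.
Total: 311 + 308 = 619 days.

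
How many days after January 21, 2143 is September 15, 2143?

237

January 2143: 31 − 21 = 10 days remain.
Then February 2143 (28), March (31), April (30), May (31), June (30), July (31), August (31): 28 + 31 + 30 + 31 + 30 + 31 + 31 = 212 days.
September 1–15, 2143: 15 days.
Total: 10 + 212 + 15 = 237 days.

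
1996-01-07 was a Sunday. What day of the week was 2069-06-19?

Wednesday

Day-of-year of January 7, 1996: 7.
Day-of-year of June 19, 2069: 170.
1996 has 366 days, so 366 − 7 = 359 days remain in 1996.
Full years 1997–2068: 54 common + 18 leap = 54×365 + 18×366 = 26298 days.
Total: 359 + 26298 + 170 = 26827 days.
26827 mod 7 = 3, so 3 days after Sunday is Wednesday.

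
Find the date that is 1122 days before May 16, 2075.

April 19, 2072

Count 1122 days before May 16, 2075:
Day-of-year of April 19, 2072: 110.
Day-of-year of May 16, 2075: 136.
2072 has 366 days, so 366 − 110 = 256 days remain in 2072.
Full years: 2073: 365; 2074: 365. Sum = 730.
Total: 256 + 730 + 136 = 1122 days.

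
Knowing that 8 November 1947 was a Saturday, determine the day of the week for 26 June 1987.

Friday

From November 8, 1947 to November 8, 1986: 39 years, of which 10 contain a Feb 29 — 29×365 + 10×366 = 14245 days.
November 1986: 30 − 8 = 22 days remain.
Then December (31), January (31), February 1987 (28), March (31), April (30), May (31): 31 + 31 + 28 + 31 + 30 + 31 = 182 days.
June 1–26, 1987: 26 days.
Residual: 230 days.
Total: 14475 days.
14475 mod 7 = 6, so 6 days after Saturday is Friday.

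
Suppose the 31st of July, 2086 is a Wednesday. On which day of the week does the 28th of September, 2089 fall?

July 31, 2086 → July 31, 2087: 365 days.
July 31, 2087 → July 31, 2088: 366 days (2088 is a leap year).
July 31, 2088 → July 31, 2089: 365 days.
July 2089: 31 − 31 = 0 days remain.
Then August (31): 31 days.
September 1–28, 2089: 28 days.
Residual: 59 days.
Total: 1155 days.
1155 is a multiple of 7, so the 28th of September, 2089 falls on the same weekday: Wednesday.

Wednesday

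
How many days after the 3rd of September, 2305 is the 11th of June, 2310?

Day-of-year of September 3, 2305: 246.
Day-of-year of June 11, 2310: 162.
2305 has 365 days, so 365 − 246 = 119 days remain in 2305.
Full years: 2306: 365; 2307: 365; 2308: 366; 2309: 365. Sum = 1461.
Total: 119 + 1461 + 162 = 1742 days.

1742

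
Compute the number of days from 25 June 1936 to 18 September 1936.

June 1936: 30 − 25 = 5 days remain.
Then July (31), August (31): 31 + 31 = 62 days.
September 1–18, 1936: 18 days.
Total: 5 + 62 + 18 = 85 days.

85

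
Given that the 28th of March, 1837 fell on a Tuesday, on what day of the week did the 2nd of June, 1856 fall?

Monday

Day-of-year of March 28, 1837: 87.
Day-of-year of June 2, 1856: 154.
1837 has 365 days, so 365 − 87 = 278 days remain in 1837.
Full years 1838–1855: 14 common + 4 leap = 14×365 + 4×366 = 6574 days.
Total: 278 + 6574 + 154 = 7006 days.
7006 mod 7 = 6, so 6 days after Tuesday is Monday.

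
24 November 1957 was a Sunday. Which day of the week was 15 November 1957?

Friday

Count forward from the earlier date (November 15, 1957) to the later (November 24, 1957):
Within November 1957: 24 − 15 = 9 days.
9 mod 7 = 2, so 2 days before Sunday is Friday.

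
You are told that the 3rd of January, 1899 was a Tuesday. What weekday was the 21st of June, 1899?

Wednesday

January 1899: 31 − 3 = 28 days remain.
Then February 1899 (28), March (31), April (30), May (31): 28 + 31 + 30 + 31 = 120 days.
June 1–21, 1899: 21 days.
Total: 28 + 120 + 21 = 169 days.
169 mod 7 = 1, so 1 day after Tuesday is Wednesday.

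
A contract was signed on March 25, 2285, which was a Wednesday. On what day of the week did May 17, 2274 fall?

Count forward from the earlier date (May 17, 2274) to the later (March 25, 2285):
Day-of-year of May 17, 2274: 137.
Day-of-year of March 25, 2285: 84.
2274 has 365 days, so 365 − 137 = 228 days remain in 2274.
Full years 2275–2284: 7 common + 3 leap = 7×365 + 3×366 = 3653 days.
Total: 228 + 3653 + 84 = 3965 days.
3965 mod 7 = 3, so 3 days before Wednesday is Sunday.

Sunday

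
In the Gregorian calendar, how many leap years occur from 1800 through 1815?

3

Years divisible by 4 in [1800, 1815]: 1800, 1804, 1808, 1812.
Of these, 1800 is divisible by 100 but not 400, so not leap.
Leap years: 4 − 1 = 3.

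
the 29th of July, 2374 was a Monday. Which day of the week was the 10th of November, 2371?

Count forward from the earlier date (November 10, 2371) to the later (July 29, 2374):
Day-of-year of November 10, 2371: 314.
Day-of-year of July 29, 2374: 210.
2371 has 365 days, so 365 − 314 = 51 days remain in 2371.
Full years: 2372: 366; 2373: 365. Sum = 731.
Total: 51 + 731 + 210 = 992 days.
992 mod 7 = 5, so 5 days before Monday is Wednesday.

Wednesday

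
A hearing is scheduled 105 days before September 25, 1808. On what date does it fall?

June 12, 1808

Count 105 days before September 25, 1808:
June 1808: 30 − 12 = 18 days remain.
Then July (31), August (31): 31 + 31 = 62 days.
September 1–25, 1808: 25 days.
Total: 18 + 62 + 25 = 105 days.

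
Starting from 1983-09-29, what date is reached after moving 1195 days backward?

1980-06-21

Count 1195 days before September 29, 1983:
June 21, 1980 → June 21, 1981: 365 days.
June 21, 1981 → June 21, 1982: 365 days.
June 21, 1982 → June 21, 1983: 365 days.
June 1983: 30 − 21 = 9 days remain.
Then July (31), August (31): 31 + 31 = 62 days.
September 1–29, 1983: 29 days.
Residual: 100 days.
Total: 1195 days.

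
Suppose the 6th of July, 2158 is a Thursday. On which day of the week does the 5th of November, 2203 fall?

Saturday

From July 6, 2158 to July 6, 2203: 45 years, of which 10 contain a Feb 29 — 35×365 + 10×366 = 16435 days.
(2200 is not a leap year (divisible by 100 but not 400).)
July 2203: 31 − 6 = 25 days remain.
Then August (31), September (30), October (31): 31 + 30 + 31 = 92 days.
November 1–5, 2203: 5 days.
Residual: 122 days.
Total: 16557 days.
16557 mod 7 = 2, so 2 days after Thursday is Saturday.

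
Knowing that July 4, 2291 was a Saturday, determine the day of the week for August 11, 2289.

Count forward from the earlier date (August 11, 2289) to the later (July 4, 2291):
Day-of-year of August 11, 2289: 223.
Day-of-year of July 4, 2291: 185.
2289 has 365 days, so 365 − 223 = 142 days remain in 2289.
Full years: 2290: 365. Sum = 365.
Total: 142 + 365 + 185 = 692 days.
692 mod 7 = 6, so 6 days before Saturday is Sunday.

Sunday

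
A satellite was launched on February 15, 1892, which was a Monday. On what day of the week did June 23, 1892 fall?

Thursday

February 1892: 29 − 15 = 14 days remain (1892 is a leap year, so February has 29 days).
Then March (31), April (30), May (31): 31 + 30 + 31 = 92 days.
June 1–23, 1892: 23 days.
Total: 14 + 92 + 23 = 129 days.
129 mod 7 = 3, so 3 days after Monday is Thursday.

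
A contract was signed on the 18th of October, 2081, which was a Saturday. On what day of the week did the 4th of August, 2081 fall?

Monday

Count forward from the earlier date (August 4, 2081) to the later (October 18, 2081):
August 2081: 31 − 4 = 27 days remain.
Then September (30): 30 days.
October 1–18, 2081: 18 days.
Total: 27 + 30 + 18 = 75 days.
75 mod 7 = 5, so 5 days before Saturday is Monday.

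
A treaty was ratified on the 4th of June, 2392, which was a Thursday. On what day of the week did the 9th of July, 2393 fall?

Friday

Day-of-year of June 4, 2392: 156.
Day-of-year of July 9, 2393: 190.
2392 has 366 days, so 366 − 156 = 210 days remain in 2392.
Total: 210 + 190 = 400 days.
400 mod 7 = 1, so 1 day after Thursday is Friday.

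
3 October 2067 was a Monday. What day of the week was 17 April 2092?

Thursday

From October 3, 2067 to October 3, 2091: 24 years, of which 6 contain a Feb 29 — 18×365 + 6×366 = 8766 days.
October 2091: 31 − 3 = 28 days remain.
Then November (30), December (31), January (31), February 2092 (29), March (31): 30 + 31 + 31 + 29 + 31 = 152 days.
April 1–17, 2092: 17 days.
Residual: 197 days.
Total: 8963 days.
8963 mod 7 = 3, so 3 days after Monday is Thursday.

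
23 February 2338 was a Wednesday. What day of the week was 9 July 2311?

Count forward from the earlier date (July 9, 2311) to the later (February 23, 2338):
From July 9, 2311 to July 9, 2337: 26 years, of which 7 contain a Feb 29 — 19×365 + 7×366 = 9497 days.
July 2337: 31 − 9 = 22 days remain.
Then August (31), September (30), October (31), November (30), December (31), January (31): 31 + 30 + 31 + 30 + 31 + 31 = 184 days.
February 1–23, 2338: 23 days (2338 is not a leap year).
Residual: 229 days.
Total: 9726 days.
9726 mod 7 = 3, so 3 days before Wednesday is Sunday.

Sunday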